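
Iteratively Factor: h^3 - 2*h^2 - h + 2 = (h - 2)*(h^2 - 1) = (h - 2)*(h - 1)*(h + 1)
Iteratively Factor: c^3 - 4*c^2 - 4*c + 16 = (c - 2)*(c^2 - 2*c - 8) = (c - 4)*(c - 2)*(c + 2)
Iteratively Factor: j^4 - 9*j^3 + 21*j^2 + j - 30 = (j + 1)*(j^3 - 10*j^2 + 31*j - 30) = (j - 3)*(j + 1)*(j^2 - 7*j + 10) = (j - 3)*(j - 2)*(j + 1)*(j - 5)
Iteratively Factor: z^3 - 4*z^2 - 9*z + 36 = (z + 3)*(z^2 - 7*z + 12) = (z - 3)*(z + 3)*(z - 4)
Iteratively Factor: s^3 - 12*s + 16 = (s - 2)*(s^2 + 2*s - 8) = (s - 2)^2*(s + 4)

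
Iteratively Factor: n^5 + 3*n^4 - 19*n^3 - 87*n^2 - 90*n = (n + 2)*(n^4 + n^3 - 21*n^2 - 45*n) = (n + 2)*(n + 3)*(n^3 - 2*n^2 - 15*n) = (n - 5)*(n + 2)*(n + 3)*(n^2 + 3*n) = n*(n - 5)*(n + 2)*(n + 3)*(n + 3)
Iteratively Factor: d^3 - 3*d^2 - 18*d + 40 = (d + 4)*(d^2 - 7*d + 10) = (d - 5)*(d + 4)*(d - 2)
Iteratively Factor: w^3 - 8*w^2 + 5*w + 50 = (w - 5)*(w^2 - 3*w - 10) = (w - 5)^2*(w + 2)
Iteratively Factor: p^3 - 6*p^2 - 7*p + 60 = (p + 3)*(p^2 - 9*p + 20) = (p - 4)*(p + 3)*(p - 5)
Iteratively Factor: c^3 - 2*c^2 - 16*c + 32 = (c + 4)*(c^2 - 6*c + 8) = (c - 2)*(c + 4)*(c - 4)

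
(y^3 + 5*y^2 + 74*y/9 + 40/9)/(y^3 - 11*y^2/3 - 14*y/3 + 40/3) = (9*y^2 + 27*y + 20)/(3*(3*y^2 - 17*y + 20))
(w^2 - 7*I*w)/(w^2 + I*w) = (w - 7*I)/(w + I)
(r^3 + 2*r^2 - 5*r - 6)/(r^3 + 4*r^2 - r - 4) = (r^2 + r - 6)/(r^2 + 3*r - 4)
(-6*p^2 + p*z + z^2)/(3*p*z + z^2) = (-2*p + z)/z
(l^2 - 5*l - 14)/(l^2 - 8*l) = (l^2 - 5*l - 14)/(l*(l - 8))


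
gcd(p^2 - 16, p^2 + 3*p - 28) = p - 4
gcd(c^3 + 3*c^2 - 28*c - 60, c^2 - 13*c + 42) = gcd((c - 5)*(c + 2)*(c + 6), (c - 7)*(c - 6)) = 1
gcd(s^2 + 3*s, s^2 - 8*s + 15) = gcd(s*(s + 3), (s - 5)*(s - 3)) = 1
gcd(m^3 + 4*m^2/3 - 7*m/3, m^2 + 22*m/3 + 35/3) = m + 7/3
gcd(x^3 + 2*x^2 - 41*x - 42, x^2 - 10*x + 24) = x - 6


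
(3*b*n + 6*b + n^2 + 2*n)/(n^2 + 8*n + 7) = (3*b*n + 6*b + n^2 + 2*n)/(n^2 + 8*n + 7)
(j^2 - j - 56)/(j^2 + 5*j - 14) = (j - 8)/(j - 2)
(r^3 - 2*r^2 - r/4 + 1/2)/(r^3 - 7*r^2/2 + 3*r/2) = (r^2 - 3*r/2 - 1)/(r*(r - 3))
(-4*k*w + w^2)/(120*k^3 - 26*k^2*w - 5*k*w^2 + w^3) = w/(-30*k^2 - k*w + w^2)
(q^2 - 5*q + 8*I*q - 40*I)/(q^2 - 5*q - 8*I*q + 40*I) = (q + 8*I)/(q - 8*I)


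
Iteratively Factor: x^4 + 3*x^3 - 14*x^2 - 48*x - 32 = (x + 1)*(x^3 + 2*x^2 - 16*x - 32) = (x - 4)*(x + 1)*(x^2 + 6*x + 8) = (x - 4)*(x + 1)*(x + 2)*(x + 4)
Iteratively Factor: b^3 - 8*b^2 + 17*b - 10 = (b - 1)*(b^2 - 7*b + 10) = (b - 5)*(b - 1)*(b - 2)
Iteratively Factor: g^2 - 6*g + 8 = (g - 4)*(g - 2)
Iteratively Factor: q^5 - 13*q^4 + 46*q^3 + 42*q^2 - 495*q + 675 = (q - 5)*(q^4 - 8*q^3 + 6*q^2 + 72*q - 135) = (q - 5)*(q - 3)*(q^3 - 5*q^2 - 9*q + 45) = (q - 5)*(q - 3)*(q + 3)*(q^2 - 8*q + 15) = (q - 5)^2*(q - 3)*(q + 3)*(q - 3)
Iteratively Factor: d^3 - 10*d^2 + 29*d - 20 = (d - 1)*(d^2 - 9*d + 20) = (d - 4)*(d - 1)*(d - 5)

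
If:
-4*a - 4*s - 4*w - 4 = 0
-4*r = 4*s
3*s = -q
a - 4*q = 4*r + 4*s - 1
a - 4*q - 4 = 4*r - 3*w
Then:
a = -97/37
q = -15/37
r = -5/37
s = 5/37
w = 55/37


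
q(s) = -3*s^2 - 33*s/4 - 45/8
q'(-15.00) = 81.75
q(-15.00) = -556.88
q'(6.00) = -44.25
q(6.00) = -163.12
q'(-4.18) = 16.83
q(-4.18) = -23.56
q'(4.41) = -34.71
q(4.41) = -100.35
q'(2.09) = -20.79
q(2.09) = -35.97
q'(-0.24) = -6.81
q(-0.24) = -3.82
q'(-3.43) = 12.33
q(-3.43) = -12.62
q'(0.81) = -13.11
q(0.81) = -14.28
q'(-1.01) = -2.19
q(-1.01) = -0.35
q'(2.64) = -24.09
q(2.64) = -48.31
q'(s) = -6*s - 33/4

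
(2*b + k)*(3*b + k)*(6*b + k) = 36*b^3 + 36*b^2*k + 11*b*k^2 + k^3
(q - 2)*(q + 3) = q^2 + q - 6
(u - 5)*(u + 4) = u^2 - u - 20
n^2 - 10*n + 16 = (n - 8)*(n - 2)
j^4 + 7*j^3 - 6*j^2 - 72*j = j*(j - 3)*(j + 4)*(j + 6)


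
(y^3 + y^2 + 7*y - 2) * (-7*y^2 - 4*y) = -7*y^5 - 11*y^4 - 53*y^3 - 14*y^2 + 8*y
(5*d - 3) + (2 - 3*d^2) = -3*d^2 + 5*d - 1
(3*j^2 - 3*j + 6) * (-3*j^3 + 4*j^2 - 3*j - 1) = -9*j^5 + 21*j^4 - 39*j^3 + 30*j^2 - 15*j - 6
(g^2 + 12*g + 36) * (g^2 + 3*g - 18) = g^4 + 15*g^3 + 54*g^2 - 108*g - 648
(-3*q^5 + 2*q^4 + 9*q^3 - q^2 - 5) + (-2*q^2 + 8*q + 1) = -3*q^5 + 2*q^4 + 9*q^3 - 3*q^2 + 8*q - 4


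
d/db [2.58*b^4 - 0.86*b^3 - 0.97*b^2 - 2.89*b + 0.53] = 10.32*b^3 - 2.58*b^2 - 1.94*b - 2.89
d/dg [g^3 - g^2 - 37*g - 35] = 3*g^2 - 2*g - 37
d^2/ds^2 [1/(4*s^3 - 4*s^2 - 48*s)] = (s*(1 - 3*s)*(-s^2 + s + 12) - (-3*s^2 + 2*s + 12)^2)/(2*s^3*(-s^2 + s + 12)^3)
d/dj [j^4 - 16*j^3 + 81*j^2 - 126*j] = 4*j^3 - 48*j^2 + 162*j - 126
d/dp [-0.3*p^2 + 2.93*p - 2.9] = 2.93 - 0.6*p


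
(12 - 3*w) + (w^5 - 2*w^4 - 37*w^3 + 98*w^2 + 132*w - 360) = w^5 - 2*w^4 - 37*w^3 + 98*w^2 + 129*w - 348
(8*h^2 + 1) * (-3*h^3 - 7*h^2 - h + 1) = -24*h^5 - 56*h^4 - 11*h^3 + h^2 - h + 1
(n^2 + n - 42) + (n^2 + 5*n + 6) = 2*n^2 + 6*n - 36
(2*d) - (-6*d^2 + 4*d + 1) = 6*d^2 - 2*d - 1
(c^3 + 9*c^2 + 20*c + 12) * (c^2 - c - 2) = c^5 + 8*c^4 + 9*c^3 - 26*c^2 - 52*c - 24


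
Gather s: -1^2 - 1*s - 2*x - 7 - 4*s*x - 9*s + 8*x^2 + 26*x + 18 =s*(-4*x - 10) + 8*x^2 + 24*x + 10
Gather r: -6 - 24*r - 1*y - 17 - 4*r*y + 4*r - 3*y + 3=r*(-4*y - 20) - 4*y - 20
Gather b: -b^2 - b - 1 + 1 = -b^2 - b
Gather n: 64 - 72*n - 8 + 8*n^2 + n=8*n^2 - 71*n + 56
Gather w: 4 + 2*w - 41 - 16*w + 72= 35 - 14*w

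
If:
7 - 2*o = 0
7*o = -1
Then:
No Solution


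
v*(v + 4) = v^2 + 4*v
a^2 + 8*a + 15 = (a + 3)*(a + 5)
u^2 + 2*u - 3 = (u - 1)*(u + 3)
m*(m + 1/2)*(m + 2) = m^3 + 5*m^2/2 + m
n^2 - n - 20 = (n - 5)*(n + 4)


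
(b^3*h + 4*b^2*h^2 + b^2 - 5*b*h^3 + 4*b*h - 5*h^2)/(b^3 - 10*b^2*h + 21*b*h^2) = (b^3*h + 4*b^2*h^2 + b^2 - 5*b*h^3 + 4*b*h - 5*h^2)/(b*(b^2 - 10*b*h + 21*h^2))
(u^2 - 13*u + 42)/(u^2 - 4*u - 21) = (u - 6)/(u + 3)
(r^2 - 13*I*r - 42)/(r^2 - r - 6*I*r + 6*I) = (r - 7*I)/(r - 1)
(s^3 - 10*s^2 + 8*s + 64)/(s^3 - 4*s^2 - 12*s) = (s^2 - 12*s + 32)/(s*(s - 6))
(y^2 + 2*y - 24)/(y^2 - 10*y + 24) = (y + 6)/(y - 6)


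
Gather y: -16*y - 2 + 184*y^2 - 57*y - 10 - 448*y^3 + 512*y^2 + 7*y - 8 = -448*y^3 + 696*y^2 - 66*y - 20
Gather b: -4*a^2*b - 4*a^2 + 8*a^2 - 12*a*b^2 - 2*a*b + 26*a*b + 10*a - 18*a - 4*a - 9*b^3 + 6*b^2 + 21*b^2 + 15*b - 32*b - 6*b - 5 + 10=4*a^2 - 12*a - 9*b^3 + b^2*(27 - 12*a) + b*(-4*a^2 + 24*a - 23) + 5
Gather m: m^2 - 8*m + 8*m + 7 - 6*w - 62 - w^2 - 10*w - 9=m^2 - w^2 - 16*w - 64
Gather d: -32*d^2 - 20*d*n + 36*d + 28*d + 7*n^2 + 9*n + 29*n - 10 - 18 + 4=-32*d^2 + d*(64 - 20*n) + 7*n^2 + 38*n - 24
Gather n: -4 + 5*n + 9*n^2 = 9*n^2 + 5*n - 4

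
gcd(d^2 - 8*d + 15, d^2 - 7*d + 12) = d - 3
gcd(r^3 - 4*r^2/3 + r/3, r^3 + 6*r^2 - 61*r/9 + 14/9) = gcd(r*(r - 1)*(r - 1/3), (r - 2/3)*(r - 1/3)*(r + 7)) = r - 1/3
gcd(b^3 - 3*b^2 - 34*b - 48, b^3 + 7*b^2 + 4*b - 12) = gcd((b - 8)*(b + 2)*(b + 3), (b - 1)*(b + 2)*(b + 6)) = b + 2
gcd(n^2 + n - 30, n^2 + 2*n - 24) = n + 6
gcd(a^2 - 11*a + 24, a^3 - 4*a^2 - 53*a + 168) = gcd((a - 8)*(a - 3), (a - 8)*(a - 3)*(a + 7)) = a^2 - 11*a + 24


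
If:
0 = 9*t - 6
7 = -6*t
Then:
No Solution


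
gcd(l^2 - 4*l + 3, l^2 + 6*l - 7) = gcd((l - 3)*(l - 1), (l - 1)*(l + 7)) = l - 1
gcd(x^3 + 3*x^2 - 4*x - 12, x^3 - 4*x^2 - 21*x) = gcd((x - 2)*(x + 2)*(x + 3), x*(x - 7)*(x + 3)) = x + 3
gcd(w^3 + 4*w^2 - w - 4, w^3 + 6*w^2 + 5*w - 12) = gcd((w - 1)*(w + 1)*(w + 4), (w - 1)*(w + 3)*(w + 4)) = w^2 + 3*w - 4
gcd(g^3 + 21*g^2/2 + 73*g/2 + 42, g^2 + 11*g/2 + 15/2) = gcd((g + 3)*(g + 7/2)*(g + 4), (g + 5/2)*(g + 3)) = g + 3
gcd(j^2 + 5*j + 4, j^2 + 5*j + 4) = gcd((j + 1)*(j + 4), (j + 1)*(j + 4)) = j^2 + 5*j + 4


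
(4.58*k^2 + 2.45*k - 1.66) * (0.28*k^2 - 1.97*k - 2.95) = 1.2824*k^4 - 8.3366*k^3 - 18.8023*k^2 - 3.9573*k + 4.897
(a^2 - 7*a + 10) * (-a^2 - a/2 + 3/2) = -a^4 + 13*a^3/2 - 5*a^2 - 31*a/2 + 15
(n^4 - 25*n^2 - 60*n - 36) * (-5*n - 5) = -5*n^5 - 5*n^4 + 125*n^3 + 425*n^2 + 480*n + 180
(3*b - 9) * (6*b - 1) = 18*b^2 - 57*b + 9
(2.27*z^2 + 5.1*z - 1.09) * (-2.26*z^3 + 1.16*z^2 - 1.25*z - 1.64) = -5.1302*z^5 - 8.8928*z^4 + 5.5419*z^3 - 11.3622*z^2 - 7.0015*z + 1.7876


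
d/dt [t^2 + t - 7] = 2*t + 1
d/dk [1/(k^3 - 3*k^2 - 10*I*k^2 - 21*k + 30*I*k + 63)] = (-3*k^2 + 6*k + 20*I*k + 21 - 30*I)/(k^3 - 3*k^2 - 10*I*k^2 - 21*k + 30*I*k + 63)^2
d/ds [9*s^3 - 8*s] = 27*s^2 - 8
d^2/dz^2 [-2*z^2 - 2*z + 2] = -4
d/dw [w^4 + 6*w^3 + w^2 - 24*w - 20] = 4*w^3 + 18*w^2 + 2*w - 24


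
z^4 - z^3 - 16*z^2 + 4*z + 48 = (z - 4)*(z - 2)*(z + 2)*(z + 3)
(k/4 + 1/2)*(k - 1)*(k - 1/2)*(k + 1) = k^4/4 + 3*k^3/8 - k^2/2 - 3*k/8 + 1/4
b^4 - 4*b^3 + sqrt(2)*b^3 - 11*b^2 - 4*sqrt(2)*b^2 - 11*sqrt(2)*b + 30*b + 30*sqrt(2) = (b - 5)*(b - 2)*(b + 3)*(b + sqrt(2))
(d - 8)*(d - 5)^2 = d^3 - 18*d^2 + 105*d - 200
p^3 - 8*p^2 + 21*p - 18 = (p - 3)^2*(p - 2)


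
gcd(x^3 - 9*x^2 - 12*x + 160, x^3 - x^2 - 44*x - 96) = x^2 - 4*x - 32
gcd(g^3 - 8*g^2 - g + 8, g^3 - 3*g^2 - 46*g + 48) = g^2 - 9*g + 8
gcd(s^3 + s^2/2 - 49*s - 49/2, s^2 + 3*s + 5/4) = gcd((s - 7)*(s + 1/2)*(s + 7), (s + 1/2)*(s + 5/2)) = s + 1/2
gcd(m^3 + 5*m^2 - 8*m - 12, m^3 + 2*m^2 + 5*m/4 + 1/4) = m + 1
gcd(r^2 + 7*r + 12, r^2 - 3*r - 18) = r + 3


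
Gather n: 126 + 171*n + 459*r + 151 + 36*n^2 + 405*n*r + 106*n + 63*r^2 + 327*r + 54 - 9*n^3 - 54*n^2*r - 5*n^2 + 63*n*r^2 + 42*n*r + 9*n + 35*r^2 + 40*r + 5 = -9*n^3 + n^2*(31 - 54*r) + n*(63*r^2 + 447*r + 286) + 98*r^2 + 826*r + 336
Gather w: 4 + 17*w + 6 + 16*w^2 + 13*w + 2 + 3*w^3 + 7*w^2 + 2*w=3*w^3 + 23*w^2 + 32*w + 12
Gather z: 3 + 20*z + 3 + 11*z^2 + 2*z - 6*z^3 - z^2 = -6*z^3 + 10*z^2 + 22*z + 6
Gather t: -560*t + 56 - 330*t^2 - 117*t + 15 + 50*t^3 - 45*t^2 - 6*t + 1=50*t^3 - 375*t^2 - 683*t + 72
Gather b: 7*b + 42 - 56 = 7*b - 14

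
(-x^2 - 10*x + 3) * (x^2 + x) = -x^4 - 11*x^3 - 7*x^2 + 3*x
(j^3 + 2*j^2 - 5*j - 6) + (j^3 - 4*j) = 2*j^3 + 2*j^2 - 9*j - 6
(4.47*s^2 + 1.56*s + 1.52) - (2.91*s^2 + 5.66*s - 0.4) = 1.56*s^2 - 4.1*s + 1.92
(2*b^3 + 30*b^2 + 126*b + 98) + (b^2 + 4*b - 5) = 2*b^3 + 31*b^2 + 130*b + 93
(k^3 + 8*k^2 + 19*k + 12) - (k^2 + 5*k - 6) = k^3 + 7*k^2 + 14*k + 18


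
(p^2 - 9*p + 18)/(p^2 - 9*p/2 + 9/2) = 2*(p - 6)/(2*p - 3)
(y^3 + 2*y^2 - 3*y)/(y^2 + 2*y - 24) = y*(y^2 + 2*y - 3)/(y^2 + 2*y - 24)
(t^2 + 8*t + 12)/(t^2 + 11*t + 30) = (t + 2)/(t + 5)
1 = 1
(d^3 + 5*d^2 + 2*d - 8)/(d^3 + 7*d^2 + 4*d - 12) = (d + 4)/(d + 6)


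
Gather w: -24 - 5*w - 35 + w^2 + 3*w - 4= w^2 - 2*w - 63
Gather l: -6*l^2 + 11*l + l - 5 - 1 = -6*l^2 + 12*l - 6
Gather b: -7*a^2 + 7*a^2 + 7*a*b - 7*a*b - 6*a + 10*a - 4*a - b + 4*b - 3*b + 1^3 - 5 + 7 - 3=0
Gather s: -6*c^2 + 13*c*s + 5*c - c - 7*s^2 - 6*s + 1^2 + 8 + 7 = -6*c^2 + 4*c - 7*s^2 + s*(13*c - 6) + 16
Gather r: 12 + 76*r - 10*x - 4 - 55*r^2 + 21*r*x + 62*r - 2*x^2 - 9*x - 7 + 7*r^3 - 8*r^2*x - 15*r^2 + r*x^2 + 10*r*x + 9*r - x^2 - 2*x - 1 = 7*r^3 + r^2*(-8*x - 70) + r*(x^2 + 31*x + 147) - 3*x^2 - 21*x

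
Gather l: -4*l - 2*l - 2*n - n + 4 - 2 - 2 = -6*l - 3*n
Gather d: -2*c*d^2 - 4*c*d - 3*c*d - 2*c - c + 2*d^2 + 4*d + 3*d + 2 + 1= -3*c + d^2*(2 - 2*c) + d*(7 - 7*c) + 3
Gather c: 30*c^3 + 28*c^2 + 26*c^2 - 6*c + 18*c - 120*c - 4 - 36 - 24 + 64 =30*c^3 + 54*c^2 - 108*c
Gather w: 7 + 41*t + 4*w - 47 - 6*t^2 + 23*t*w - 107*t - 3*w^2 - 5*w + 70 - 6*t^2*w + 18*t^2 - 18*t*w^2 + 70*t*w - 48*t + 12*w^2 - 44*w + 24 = 12*t^2 - 114*t + w^2*(9 - 18*t) + w*(-6*t^2 + 93*t - 45) + 54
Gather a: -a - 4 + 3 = -a - 1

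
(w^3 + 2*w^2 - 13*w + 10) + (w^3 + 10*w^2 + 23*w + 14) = 2*w^3 + 12*w^2 + 10*w + 24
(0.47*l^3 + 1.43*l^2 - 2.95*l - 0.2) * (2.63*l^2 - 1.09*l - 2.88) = 1.2361*l^5 + 3.2486*l^4 - 10.6708*l^3 - 1.4289*l^2 + 8.714*l + 0.576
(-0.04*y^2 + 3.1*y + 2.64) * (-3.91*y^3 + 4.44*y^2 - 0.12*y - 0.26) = 0.1564*y^5 - 12.2986*y^4 + 3.4464*y^3 + 11.36*y^2 - 1.1228*y - 0.6864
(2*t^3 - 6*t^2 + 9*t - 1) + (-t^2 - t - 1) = 2*t^3 - 7*t^2 + 8*t - 2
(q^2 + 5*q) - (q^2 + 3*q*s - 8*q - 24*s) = -3*q*s + 13*q + 24*s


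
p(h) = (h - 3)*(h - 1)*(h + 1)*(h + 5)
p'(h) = (h - 3)*(h - 1)*(h + 1) + (h - 3)*(h - 1)*(h + 5) + (h - 3)*(h + 1)*(h + 5) + (h - 1)*(h + 1)*(h + 5)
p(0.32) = 12.80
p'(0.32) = -11.49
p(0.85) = 3.49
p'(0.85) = -22.41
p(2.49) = -19.86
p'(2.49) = 17.27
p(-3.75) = -110.21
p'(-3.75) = -8.56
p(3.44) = 40.23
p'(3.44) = 121.75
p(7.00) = 2304.00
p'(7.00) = 1440.00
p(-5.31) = 70.06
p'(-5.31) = -261.79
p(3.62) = 64.69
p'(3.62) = 150.54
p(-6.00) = 315.00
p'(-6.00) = -458.00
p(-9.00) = 3840.00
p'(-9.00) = -2144.00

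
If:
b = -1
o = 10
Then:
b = -1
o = 10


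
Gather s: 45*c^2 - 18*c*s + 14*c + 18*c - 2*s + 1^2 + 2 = 45*c^2 + 32*c + s*(-18*c - 2) + 3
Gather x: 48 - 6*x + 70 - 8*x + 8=126 - 14*x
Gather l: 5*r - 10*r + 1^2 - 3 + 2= -5*r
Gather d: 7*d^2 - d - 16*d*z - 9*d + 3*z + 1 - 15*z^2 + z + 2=7*d^2 + d*(-16*z - 10) - 15*z^2 + 4*z + 3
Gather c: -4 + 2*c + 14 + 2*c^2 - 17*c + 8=2*c^2 - 15*c + 18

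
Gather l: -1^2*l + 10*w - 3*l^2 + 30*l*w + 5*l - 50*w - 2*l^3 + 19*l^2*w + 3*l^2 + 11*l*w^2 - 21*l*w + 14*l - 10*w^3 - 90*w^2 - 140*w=-2*l^3 + 19*l^2*w + l*(11*w^2 + 9*w + 18) - 10*w^3 - 90*w^2 - 180*w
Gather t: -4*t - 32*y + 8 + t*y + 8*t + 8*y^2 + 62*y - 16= t*(y + 4) + 8*y^2 + 30*y - 8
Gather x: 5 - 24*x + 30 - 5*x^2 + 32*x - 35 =-5*x^2 + 8*x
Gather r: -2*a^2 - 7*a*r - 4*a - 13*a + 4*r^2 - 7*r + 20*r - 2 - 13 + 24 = -2*a^2 - 17*a + 4*r^2 + r*(13 - 7*a) + 9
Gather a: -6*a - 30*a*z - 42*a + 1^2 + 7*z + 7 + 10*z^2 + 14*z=a*(-30*z - 48) + 10*z^2 + 21*z + 8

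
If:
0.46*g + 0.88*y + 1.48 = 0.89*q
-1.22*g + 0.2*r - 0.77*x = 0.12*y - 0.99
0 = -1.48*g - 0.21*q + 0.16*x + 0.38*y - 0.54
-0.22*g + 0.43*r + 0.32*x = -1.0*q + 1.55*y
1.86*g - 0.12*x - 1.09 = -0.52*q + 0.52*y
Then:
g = 0.17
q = 7.61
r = 3.08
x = 0.89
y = 5.92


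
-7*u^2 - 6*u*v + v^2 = (-7*u + v)*(u + v)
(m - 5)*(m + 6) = m^2 + m - 30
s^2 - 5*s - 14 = (s - 7)*(s + 2)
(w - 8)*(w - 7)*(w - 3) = w^3 - 18*w^2 + 101*w - 168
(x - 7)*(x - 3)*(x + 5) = x^3 - 5*x^2 - 29*x + 105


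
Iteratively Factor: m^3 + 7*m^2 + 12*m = (m)*(m^2 + 7*m + 12) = m*(m + 4)*(m + 3)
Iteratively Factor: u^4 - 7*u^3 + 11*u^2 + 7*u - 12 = (u - 1)*(u^3 - 6*u^2 + 5*u + 12) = (u - 3)*(u - 1)*(u^2 - 3*u - 4) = (u - 4)*(u - 3)*(u - 1)*(u + 1)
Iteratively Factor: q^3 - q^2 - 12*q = (q + 3)*(q^2 - 4*q) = q*(q + 3)*(q - 4)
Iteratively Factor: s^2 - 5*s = (s - 5)*(s)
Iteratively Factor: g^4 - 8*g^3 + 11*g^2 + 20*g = (g + 1)*(g^3 - 9*g^2 + 20*g) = (g - 4)*(g + 1)*(g^2 - 5*g) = (g - 5)*(g - 4)*(g + 1)*(g)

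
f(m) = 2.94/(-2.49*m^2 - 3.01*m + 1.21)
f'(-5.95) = -0.02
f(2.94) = -0.10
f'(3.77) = 0.03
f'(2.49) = 0.10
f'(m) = 2.94*(4.98*m + 3.01)/(-2.49*m^2 - 3.01*m + 1.21)^2 = (14.6412*m + 8.8494)/(2.49*m^2 + 3.01*m - 1.21)^2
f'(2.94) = 0.06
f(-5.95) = -0.04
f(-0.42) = 1.44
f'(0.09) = 12.04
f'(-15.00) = -0.00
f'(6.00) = 0.01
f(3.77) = -0.06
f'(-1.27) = -9.43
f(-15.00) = -0.01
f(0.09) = 3.20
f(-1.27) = 2.89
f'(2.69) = 0.08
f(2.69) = -0.12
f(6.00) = -0.03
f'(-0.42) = 0.65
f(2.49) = -0.14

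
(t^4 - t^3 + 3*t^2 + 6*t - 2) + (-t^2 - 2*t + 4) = t^4 - t^3 + 2*t^2 + 4*t + 2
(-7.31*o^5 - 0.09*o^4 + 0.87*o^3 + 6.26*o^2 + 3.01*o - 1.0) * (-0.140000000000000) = 1.0234*o^5 + 0.0126*o^4 - 0.1218*o^3 - 0.8764*o^2 - 0.4214*o + 0.14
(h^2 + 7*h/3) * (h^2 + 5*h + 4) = h^4 + 22*h^3/3 + 47*h^2/3 + 28*h/3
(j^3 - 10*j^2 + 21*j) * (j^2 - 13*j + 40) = j^5 - 23*j^4 + 191*j^3 - 673*j^2 + 840*j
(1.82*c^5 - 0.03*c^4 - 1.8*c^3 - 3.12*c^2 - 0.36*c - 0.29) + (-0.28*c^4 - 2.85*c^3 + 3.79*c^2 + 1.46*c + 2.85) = 1.82*c^5 - 0.31*c^4 - 4.65*c^3 + 0.67*c^2 + 1.1*c + 2.56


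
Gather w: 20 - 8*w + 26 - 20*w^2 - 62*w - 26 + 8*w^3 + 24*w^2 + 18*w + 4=8*w^3 + 4*w^2 - 52*w + 24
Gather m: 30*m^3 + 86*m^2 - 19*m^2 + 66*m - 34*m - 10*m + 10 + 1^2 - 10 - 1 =30*m^3 + 67*m^2 + 22*m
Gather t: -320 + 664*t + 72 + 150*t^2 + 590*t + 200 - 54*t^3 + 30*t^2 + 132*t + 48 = -54*t^3 + 180*t^2 + 1386*t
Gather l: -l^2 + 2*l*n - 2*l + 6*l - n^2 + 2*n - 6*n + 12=-l^2 + l*(2*n + 4) - n^2 - 4*n + 12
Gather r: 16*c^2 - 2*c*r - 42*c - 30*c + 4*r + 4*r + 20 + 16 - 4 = 16*c^2 - 72*c + r*(8 - 2*c) + 32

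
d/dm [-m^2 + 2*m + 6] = 2 - 2*m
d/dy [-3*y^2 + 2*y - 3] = 2 - 6*y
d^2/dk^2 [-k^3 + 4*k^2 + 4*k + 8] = 8 - 6*k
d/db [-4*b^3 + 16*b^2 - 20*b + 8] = -12*b^2 + 32*b - 20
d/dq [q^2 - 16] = 2*q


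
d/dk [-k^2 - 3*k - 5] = -2*k - 3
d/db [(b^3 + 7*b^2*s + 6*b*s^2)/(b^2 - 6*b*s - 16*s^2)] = (b^4 - 12*b^3*s - 96*b^2*s^2 - 224*b*s^3 - 96*s^4)/(b^4 - 12*b^3*s + 4*b^2*s^2 + 192*b*s^3 + 256*s^4)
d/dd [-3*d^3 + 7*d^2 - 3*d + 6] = -9*d^2 + 14*d - 3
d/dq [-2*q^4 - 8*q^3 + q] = -8*q^3 - 24*q^2 + 1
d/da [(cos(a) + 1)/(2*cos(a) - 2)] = sin(a)/(cos(a) - 1)^2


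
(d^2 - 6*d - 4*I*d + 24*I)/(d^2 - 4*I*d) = (d - 6)/d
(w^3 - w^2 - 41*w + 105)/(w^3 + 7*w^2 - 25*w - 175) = (w - 3)/(w + 5)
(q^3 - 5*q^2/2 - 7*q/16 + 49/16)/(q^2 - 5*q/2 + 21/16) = (4*q^2 - 3*q - 7)/(4*q - 3)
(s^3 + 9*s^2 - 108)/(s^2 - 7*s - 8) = (-s^3 - 9*s^2 + 108)/(-s^2 + 7*s + 8)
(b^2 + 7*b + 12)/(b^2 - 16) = (b + 3)/(b - 4)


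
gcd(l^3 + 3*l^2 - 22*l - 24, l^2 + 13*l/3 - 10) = l + 6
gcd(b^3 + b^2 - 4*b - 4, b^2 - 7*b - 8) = b + 1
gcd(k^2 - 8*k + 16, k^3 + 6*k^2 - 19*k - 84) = k - 4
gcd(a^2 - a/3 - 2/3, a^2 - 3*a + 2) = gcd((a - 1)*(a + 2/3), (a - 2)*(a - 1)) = a - 1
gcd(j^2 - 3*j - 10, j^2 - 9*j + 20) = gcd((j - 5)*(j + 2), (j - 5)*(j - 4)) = j - 5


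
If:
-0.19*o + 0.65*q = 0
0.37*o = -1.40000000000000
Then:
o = -3.78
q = -1.11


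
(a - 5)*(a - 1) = a^2 - 6*a + 5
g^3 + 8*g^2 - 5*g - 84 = (g - 3)*(g + 4)*(g + 7)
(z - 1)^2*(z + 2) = z^3 - 3*z + 2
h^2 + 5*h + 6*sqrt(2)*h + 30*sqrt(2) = (h + 5)*(h + 6*sqrt(2))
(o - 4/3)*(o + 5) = o^2 + 11*o/3 - 20/3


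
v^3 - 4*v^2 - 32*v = v*(v - 8)*(v + 4)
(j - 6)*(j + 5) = j^2 - j - 30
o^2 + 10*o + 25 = (o + 5)^2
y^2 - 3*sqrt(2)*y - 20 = (y - 5*sqrt(2))*(y + 2*sqrt(2))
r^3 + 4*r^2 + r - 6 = (r - 1)*(r + 2)*(r + 3)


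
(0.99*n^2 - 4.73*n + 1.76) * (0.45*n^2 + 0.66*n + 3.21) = 0.4455*n^4 - 1.4751*n^3 + 0.848099999999999*n^2 - 14.0217*n + 5.6496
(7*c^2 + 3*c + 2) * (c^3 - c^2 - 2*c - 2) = 7*c^5 - 4*c^4 - 15*c^3 - 22*c^2 - 10*c - 4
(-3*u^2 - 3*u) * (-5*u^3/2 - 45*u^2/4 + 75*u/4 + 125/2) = 15*u^5/2 + 165*u^4/4 - 45*u^3/2 - 975*u^2/4 - 375*u/2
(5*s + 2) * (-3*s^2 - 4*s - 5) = -15*s^3 - 26*s^2 - 33*s - 10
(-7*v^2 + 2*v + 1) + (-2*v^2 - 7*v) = -9*v^2 - 5*v + 1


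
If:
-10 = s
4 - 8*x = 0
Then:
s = -10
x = 1/2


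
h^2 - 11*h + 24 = (h - 8)*(h - 3)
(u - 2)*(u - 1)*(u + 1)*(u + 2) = u^4 - 5*u^2 + 4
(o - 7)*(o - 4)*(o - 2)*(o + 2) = o^4 - 11*o^3 + 24*o^2 + 44*o - 112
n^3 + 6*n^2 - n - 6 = (n - 1)*(n + 1)*(n + 6)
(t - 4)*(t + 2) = t^2 - 2*t - 8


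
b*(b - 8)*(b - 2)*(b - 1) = b^4 - 11*b^3 + 26*b^2 - 16*b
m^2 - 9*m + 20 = (m - 5)*(m - 4)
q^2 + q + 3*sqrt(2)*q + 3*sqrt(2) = (q + 1)*(q + 3*sqrt(2))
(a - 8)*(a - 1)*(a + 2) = a^3 - 7*a^2 - 10*a + 16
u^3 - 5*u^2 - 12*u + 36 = (u - 6)*(u - 2)*(u + 3)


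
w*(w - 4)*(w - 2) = w^3 - 6*w^2 + 8*w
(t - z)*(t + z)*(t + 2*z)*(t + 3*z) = t^4 + 5*t^3*z + 5*t^2*z^2 - 5*t*z^3 - 6*z^4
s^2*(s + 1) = s^3 + s^2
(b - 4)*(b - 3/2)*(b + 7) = b^3 + 3*b^2/2 - 65*b/2 + 42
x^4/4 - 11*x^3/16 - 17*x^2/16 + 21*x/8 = x*(x/4 + 1/2)*(x - 3)*(x - 7/4)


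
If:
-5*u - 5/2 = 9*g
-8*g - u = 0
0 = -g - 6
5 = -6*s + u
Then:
No Solution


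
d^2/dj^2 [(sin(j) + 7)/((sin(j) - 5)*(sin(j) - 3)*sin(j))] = (-4*sin(j)^4 - 39*sin(j)^3 + 618*sin(j)^2 - 2086*sin(j) + 1722 + 1743/sin(j) - 5040/sin(j)^2 + 3150/sin(j)^3)/((sin(j) - 5)^3*(sin(j) - 3)^3)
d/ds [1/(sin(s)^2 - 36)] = -2*sin(s)*cos(s)/(sin(s)^2 - 36)^2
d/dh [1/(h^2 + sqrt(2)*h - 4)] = (-2*h - sqrt(2))/(h^2 + sqrt(2)*h - 4)^2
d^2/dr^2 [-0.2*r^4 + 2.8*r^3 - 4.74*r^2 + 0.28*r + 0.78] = -2.4*r^2 + 16.8*r - 9.48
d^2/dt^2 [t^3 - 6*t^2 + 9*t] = 6*t - 12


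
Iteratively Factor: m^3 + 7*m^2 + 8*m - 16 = (m - 1)*(m^2 + 8*m + 16) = (m - 1)*(m + 4)*(m + 4)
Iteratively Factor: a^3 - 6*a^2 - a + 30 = (a - 3)*(a^2 - 3*a - 10) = (a - 5)*(a - 3)*(a + 2)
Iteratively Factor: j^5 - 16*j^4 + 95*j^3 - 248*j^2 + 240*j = (j - 3)*(j^4 - 13*j^3 + 56*j^2 - 80*j) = (j - 5)*(j - 3)*(j^3 - 8*j^2 + 16*j) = (j - 5)*(j - 4)*(j - 3)*(j^2 - 4*j) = (j - 5)*(j - 4)^2*(j - 3)*(j)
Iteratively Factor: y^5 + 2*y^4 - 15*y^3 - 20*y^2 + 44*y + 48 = (y - 3)*(y^4 + 5*y^3 - 20*y - 16) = (y - 3)*(y + 1)*(y^3 + 4*y^2 - 4*y - 16) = (y - 3)*(y + 1)*(y + 2)*(y^2 + 2*y - 8) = (y - 3)*(y - 2)*(y + 1)*(y + 2)*(y + 4)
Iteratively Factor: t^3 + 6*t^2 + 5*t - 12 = (t - 1)*(t^2 + 7*t + 12) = (t - 1)*(t + 3)*(t + 4)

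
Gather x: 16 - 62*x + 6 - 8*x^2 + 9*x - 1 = -8*x^2 - 53*x + 21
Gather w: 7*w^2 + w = 7*w^2 + w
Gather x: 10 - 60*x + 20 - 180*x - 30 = -240*x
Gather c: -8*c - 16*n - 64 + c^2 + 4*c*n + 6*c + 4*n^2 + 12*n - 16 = c^2 + c*(4*n - 2) + 4*n^2 - 4*n - 80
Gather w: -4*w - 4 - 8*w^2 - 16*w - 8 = -8*w^2 - 20*w - 12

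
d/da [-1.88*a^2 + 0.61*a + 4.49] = 0.61 - 3.76*a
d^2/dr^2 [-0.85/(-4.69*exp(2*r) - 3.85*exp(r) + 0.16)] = (0.85*(9.38*exp(r) + 3.85)*(18.76*exp(r) + 7.7)*exp(r) - (15.946*exp(r) + 3.2725)*(4.69*exp(2*r) + 3.85*exp(r) - 0.16))*exp(r)/(4.69*exp(2*r) + 3.85*exp(r) - 0.16)^3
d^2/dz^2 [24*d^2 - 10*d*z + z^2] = 2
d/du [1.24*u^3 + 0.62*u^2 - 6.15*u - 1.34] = 3.72*u^2 + 1.24*u - 6.15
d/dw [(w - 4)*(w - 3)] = 2*w - 7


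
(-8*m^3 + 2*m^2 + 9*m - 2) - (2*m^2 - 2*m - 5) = -8*m^3 + 11*m + 3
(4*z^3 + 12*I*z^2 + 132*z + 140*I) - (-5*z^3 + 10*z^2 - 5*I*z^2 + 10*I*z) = 9*z^3 - 10*z^2 + 17*I*z^2 + 132*z - 10*I*z + 140*I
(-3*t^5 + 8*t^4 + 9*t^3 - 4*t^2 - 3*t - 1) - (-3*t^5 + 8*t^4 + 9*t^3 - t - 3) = -4*t^2 - 2*t + 2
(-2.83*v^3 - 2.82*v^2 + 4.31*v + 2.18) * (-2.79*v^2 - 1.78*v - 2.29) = 7.8957*v^5 + 12.9052*v^4 - 0.524599999999999*v^3 - 7.2962*v^2 - 13.7503*v - 4.9922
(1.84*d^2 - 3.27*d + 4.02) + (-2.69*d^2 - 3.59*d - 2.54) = -0.85*d^2 - 6.86*d + 1.48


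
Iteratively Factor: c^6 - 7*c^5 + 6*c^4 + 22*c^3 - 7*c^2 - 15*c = (c + 1)*(c^5 - 8*c^4 + 14*c^3 + 8*c^2 - 15*c) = (c - 3)*(c + 1)*(c^4 - 5*c^3 - c^2 + 5*c) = (c - 5)*(c - 3)*(c + 1)*(c^3 - c) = (c - 5)*(c - 3)*(c + 1)^2*(c^2 - c) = (c - 5)*(c - 3)*(c - 1)*(c + 1)^2*(c)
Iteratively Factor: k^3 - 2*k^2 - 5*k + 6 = (k - 1)*(k^2 - k - 6) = (k - 3)*(k - 1)*(k + 2)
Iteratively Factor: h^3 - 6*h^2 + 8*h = (h)*(h^2 - 6*h + 8) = h*(h - 4)*(h - 2)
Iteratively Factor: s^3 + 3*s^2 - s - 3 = (s + 3)*(s^2 - 1) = (s - 1)*(s + 3)*(s + 1)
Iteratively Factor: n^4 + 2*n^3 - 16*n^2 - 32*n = (n + 2)*(n^3 - 16*n) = (n - 4)*(n + 2)*(n^2 + 4*n) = n*(n - 4)*(n + 2)*(n + 4)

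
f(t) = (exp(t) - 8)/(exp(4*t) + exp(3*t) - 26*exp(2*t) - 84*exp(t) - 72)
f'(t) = (exp(t) - 8)*(-4*exp(4*t) - 3*exp(3*t) + 52*exp(2*t) + 84*exp(t))/(exp(4*t) + exp(3*t) - 26*exp(2*t) - 84*exp(t) - 72)^2 + exp(t)/(exp(4*t) + exp(3*t) - 26*exp(2*t) - 84*exp(t) - 72)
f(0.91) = 0.01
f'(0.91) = -0.02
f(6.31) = 0.00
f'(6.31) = -0.00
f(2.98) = 0.00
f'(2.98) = -0.00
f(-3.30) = 0.11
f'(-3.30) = -0.00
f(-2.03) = 0.09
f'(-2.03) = -0.02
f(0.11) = 0.04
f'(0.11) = -0.03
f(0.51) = 0.02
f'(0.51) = -0.03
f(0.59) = 0.02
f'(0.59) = -0.03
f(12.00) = 0.00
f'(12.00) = 0.00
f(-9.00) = 0.11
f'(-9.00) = 0.00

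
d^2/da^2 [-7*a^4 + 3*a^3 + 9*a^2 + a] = -84*a^2 + 18*a + 18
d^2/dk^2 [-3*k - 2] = 0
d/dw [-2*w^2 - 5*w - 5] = -4*w - 5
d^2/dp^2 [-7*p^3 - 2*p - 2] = -42*p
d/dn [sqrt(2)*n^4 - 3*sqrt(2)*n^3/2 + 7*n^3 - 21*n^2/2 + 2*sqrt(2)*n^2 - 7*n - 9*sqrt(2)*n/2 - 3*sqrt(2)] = 4*sqrt(2)*n^3 - 9*sqrt(2)*n^2/2 + 21*n^2 - 21*n + 4*sqrt(2)*n - 7 - 9*sqrt(2)/2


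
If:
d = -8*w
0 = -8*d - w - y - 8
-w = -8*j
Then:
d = -8*y/63 - 64/63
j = y/504 + 1/63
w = y/63 + 8/63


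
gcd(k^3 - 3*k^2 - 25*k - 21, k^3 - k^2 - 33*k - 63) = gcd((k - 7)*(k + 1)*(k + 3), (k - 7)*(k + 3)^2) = k^2 - 4*k - 21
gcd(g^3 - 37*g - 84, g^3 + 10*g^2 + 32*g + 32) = g + 4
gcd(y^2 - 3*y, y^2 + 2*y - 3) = 1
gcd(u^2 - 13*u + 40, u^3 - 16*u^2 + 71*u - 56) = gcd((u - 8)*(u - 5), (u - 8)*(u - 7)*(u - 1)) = u - 8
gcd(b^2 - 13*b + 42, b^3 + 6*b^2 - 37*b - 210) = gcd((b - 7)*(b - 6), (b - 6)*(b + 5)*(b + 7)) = b - 6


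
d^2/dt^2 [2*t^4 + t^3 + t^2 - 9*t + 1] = 24*t^2 + 6*t + 2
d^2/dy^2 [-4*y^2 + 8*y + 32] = -8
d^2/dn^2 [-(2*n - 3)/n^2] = 2*(9 - 2*n)/n^4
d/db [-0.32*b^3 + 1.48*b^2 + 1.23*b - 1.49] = -0.96*b^2 + 2.96*b + 1.23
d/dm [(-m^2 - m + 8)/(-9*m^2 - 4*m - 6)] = (-5*m^2 + 156*m + 38)/(81*m^4 + 72*m^3 + 124*m^2 + 48*m + 36)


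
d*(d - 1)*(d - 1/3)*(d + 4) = d^4 + 8*d^3/3 - 5*d^2 + 4*d/3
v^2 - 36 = (v - 6)*(v + 6)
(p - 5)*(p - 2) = p^2 - 7*p + 10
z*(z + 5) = z^2 + 5*z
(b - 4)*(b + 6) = b^2 + 2*b - 24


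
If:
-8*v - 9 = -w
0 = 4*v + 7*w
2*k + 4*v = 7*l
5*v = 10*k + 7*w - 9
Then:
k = -9/200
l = -429/700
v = -21/20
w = 3/5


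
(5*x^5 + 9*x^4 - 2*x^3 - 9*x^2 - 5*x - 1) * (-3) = -15*x^5 - 27*x^4 + 6*x^3 + 27*x^2 + 15*x + 3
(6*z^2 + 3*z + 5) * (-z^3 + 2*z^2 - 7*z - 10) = -6*z^5 + 9*z^4 - 41*z^3 - 71*z^2 - 65*z - 50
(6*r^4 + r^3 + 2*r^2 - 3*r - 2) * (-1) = -6*r^4 - r^3 - 2*r^2 + 3*r + 2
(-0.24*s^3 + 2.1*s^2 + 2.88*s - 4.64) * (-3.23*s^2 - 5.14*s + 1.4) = 0.7752*s^5 - 5.5494*s^4 - 20.4324*s^3 + 3.124*s^2 + 27.8816*s - 6.496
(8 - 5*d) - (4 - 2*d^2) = 2*d^2 - 5*d + 4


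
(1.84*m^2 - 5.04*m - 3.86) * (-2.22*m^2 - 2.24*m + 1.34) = -4.0848*m^4 + 7.0672*m^3 + 22.3244*m^2 + 1.8928*m - 5.1724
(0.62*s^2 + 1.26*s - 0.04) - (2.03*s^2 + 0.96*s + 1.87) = -1.41*s^2 + 0.3*s - 1.91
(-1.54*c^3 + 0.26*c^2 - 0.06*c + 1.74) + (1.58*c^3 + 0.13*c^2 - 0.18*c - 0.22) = 0.04*c^3 + 0.39*c^2 - 0.24*c + 1.52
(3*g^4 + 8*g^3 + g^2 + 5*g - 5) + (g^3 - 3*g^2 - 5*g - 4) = 3*g^4 + 9*g^3 - 2*g^2 - 9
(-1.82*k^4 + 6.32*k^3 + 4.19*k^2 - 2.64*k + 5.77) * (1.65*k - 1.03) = -3.003*k^5 + 12.3026*k^4 + 0.403899999999999*k^3 - 8.6717*k^2 + 12.2397*k - 5.9431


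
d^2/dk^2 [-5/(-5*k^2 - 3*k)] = 10*(-5*k*(5*k + 3) + (10*k + 3)^2)/(k^3*(5*k + 3)^3)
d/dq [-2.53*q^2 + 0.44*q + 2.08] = 0.44 - 5.06*q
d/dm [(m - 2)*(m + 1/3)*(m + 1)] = 3*m^2 - 4*m/3 - 7/3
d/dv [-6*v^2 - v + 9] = -12*v - 1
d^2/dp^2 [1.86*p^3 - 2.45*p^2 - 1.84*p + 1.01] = 11.16*p - 4.9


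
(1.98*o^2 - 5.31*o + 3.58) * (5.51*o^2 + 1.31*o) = 10.9098*o^4 - 26.6643*o^3 + 12.7697*o^2 + 4.6898*o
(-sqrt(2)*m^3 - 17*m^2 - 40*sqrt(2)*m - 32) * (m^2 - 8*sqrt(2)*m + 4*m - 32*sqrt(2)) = -sqrt(2)*m^5 - 4*sqrt(2)*m^4 - m^4 - 4*m^3 + 96*sqrt(2)*m^3 + 384*sqrt(2)*m^2 + 608*m^2 + 256*sqrt(2)*m + 2432*m + 1024*sqrt(2)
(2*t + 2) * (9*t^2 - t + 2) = 18*t^3 + 16*t^2 + 2*t + 4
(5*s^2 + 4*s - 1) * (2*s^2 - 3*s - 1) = 10*s^4 - 7*s^3 - 19*s^2 - s + 1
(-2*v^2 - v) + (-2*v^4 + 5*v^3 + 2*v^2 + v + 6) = -2*v^4 + 5*v^3 + 6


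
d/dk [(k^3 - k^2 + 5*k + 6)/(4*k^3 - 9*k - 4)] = (4*k^4 - 58*k^3 - 75*k^2 + 8*k + 34)/(16*k^6 - 72*k^4 - 32*k^3 + 81*k^2 + 72*k + 16)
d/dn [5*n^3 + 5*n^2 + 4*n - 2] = 15*n^2 + 10*n + 4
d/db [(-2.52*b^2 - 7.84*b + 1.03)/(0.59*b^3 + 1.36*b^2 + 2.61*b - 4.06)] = (1.4868*b^4 + 9.2512*b^3 + 2.2621*b^2 + 17.6608*b + 29.1421)/(0.3481*b^6 + 1.6048*b^5 + 4.9294*b^4 + 2.3084*b^3 - 4.2311*b^2 - 21.1932*b + 16.4836)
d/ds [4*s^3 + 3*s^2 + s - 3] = 12*s^2 + 6*s + 1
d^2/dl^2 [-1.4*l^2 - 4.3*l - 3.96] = -2.80000000000000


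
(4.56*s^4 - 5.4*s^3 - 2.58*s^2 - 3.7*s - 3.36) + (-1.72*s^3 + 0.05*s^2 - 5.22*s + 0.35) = 4.56*s^4 - 7.12*s^3 - 2.53*s^2 - 8.92*s - 3.01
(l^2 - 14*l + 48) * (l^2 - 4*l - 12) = l^4 - 18*l^3 + 92*l^2 - 24*l - 576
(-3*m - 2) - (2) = -3*m - 4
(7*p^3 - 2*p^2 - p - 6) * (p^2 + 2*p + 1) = 7*p^5 + 12*p^4 + 2*p^3 - 10*p^2 - 13*p - 6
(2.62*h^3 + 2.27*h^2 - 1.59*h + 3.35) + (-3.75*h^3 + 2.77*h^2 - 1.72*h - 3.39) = -1.13*h^3 + 5.04*h^2 - 3.31*h - 0.04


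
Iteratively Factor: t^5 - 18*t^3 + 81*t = (t + 3)*(t^4 - 3*t^3 - 9*t^2 + 27*t) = (t + 3)^2*(t^3 - 6*t^2 + 9*t) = (t - 3)*(t + 3)^2*(t^2 - 3*t) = (t - 3)^2*(t + 3)^2*(t)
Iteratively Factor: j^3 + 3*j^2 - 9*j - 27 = (j + 3)*(j^2 - 9) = (j + 3)^2*(j - 3)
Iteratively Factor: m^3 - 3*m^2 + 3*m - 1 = (m - 1)*(m^2 - 2*m + 1) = (m - 1)^2*(m - 1)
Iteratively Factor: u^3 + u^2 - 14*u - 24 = (u + 3)*(u^2 - 2*u - 8) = (u - 4)*(u + 3)*(u + 2)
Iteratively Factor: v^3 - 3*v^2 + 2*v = (v - 1)*(v^2 - 2*v) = v*(v - 1)*(v - 2)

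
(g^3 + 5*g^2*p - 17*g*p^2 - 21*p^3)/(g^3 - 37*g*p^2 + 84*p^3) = (-g - p)/(-g + 4*p)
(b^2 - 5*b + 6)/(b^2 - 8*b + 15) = (b - 2)/(b - 5)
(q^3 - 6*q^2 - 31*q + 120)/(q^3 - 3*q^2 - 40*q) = (q - 3)/q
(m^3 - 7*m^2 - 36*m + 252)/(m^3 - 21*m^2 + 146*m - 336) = (m + 6)/(m - 8)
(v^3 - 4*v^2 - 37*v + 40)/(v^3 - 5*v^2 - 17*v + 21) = (v^2 - 3*v - 40)/(v^2 - 4*v - 21)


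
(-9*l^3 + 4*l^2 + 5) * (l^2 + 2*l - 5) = -9*l^5 - 14*l^4 + 53*l^3 - 15*l^2 + 10*l - 25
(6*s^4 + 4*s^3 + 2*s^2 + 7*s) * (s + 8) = 6*s^5 + 52*s^4 + 34*s^3 + 23*s^2 + 56*s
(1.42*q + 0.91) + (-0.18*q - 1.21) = 1.24*q - 0.3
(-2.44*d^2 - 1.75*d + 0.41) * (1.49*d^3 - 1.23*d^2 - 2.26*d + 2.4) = -3.6356*d^5 + 0.3937*d^4 + 8.2778*d^3 - 2.4053*d^2 - 5.1266*d + 0.984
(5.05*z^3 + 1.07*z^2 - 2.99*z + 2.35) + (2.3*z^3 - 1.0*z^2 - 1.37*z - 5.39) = 7.35*z^3 + 0.0700000000000001*z^2 - 4.36*z - 3.04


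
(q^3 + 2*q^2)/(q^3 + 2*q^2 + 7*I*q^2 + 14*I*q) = q/(q + 7*I)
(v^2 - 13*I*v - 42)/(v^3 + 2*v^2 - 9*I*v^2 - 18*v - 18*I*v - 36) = (v - 7*I)/(v^2 + v*(2 - 3*I) - 6*I)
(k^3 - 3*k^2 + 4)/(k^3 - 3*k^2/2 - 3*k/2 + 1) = 2*(k - 2)/(2*k - 1)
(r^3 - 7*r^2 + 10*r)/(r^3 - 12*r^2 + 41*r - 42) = r*(r - 5)/(r^2 - 10*r + 21)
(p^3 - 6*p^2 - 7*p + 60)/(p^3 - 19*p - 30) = (p - 4)/(p + 2)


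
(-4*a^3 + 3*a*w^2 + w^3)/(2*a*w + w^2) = -2*a^2/w + a + w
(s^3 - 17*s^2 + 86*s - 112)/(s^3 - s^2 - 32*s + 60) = (s^2 - 15*s + 56)/(s^2 + s - 30)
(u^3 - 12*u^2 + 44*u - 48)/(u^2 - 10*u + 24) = u - 2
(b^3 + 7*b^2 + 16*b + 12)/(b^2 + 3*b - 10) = (b^3 + 7*b^2 + 16*b + 12)/(b^2 + 3*b - 10)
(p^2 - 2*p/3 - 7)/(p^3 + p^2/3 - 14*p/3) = (p - 3)/(p*(p - 2))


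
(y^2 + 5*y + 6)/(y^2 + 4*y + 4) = (y + 3)/(y + 2)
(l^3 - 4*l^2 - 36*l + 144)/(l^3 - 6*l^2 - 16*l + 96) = (l + 6)/(l + 4)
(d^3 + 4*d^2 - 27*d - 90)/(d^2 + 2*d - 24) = (d^2 - 2*d - 15)/(d - 4)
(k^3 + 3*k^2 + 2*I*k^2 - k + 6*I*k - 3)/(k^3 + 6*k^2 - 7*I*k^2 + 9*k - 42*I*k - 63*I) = (k^2 + 2*I*k - 1)/(k^2 + k*(3 - 7*I) - 21*I)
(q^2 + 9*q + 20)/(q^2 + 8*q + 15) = (q + 4)/(q + 3)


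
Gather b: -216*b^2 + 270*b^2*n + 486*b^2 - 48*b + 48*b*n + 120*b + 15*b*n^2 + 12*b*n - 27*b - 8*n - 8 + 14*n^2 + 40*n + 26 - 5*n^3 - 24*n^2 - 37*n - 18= b^2*(270*n + 270) + b*(15*n^2 + 60*n + 45) - 5*n^3 - 10*n^2 - 5*n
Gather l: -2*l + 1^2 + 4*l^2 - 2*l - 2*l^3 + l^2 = -2*l^3 + 5*l^2 - 4*l + 1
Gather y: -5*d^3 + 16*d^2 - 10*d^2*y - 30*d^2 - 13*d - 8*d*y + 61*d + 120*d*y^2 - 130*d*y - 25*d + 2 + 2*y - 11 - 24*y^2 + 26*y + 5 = -5*d^3 - 14*d^2 + 23*d + y^2*(120*d - 24) + y*(-10*d^2 - 138*d + 28) - 4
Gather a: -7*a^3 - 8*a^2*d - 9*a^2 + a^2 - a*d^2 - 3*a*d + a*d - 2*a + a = -7*a^3 + a^2*(-8*d - 8) + a*(-d^2 - 2*d - 1)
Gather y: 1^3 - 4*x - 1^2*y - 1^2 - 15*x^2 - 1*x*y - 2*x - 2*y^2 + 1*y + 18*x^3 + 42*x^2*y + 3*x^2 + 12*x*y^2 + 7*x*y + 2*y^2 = 18*x^3 - 12*x^2 + 12*x*y^2 - 6*x + y*(42*x^2 + 6*x)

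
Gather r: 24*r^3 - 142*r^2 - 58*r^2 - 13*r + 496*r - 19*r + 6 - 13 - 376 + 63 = 24*r^3 - 200*r^2 + 464*r - 320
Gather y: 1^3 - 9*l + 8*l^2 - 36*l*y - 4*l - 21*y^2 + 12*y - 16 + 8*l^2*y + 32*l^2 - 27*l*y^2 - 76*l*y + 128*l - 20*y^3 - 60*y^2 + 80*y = 40*l^2 + 115*l - 20*y^3 + y^2*(-27*l - 81) + y*(8*l^2 - 112*l + 92) - 15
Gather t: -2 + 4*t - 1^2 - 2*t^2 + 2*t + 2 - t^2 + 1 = -3*t^2 + 6*t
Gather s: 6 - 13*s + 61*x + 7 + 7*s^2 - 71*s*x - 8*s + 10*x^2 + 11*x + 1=7*s^2 + s*(-71*x - 21) + 10*x^2 + 72*x + 14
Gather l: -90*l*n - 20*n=-90*l*n - 20*n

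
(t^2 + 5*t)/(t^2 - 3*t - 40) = t/(t - 8)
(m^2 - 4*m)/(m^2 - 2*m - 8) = m/(m + 2)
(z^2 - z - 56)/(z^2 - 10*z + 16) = (z + 7)/(z - 2)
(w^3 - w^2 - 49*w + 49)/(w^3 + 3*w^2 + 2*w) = (w^3 - w^2 - 49*w + 49)/(w*(w^2 + 3*w + 2))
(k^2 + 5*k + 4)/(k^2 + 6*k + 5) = (k + 4)/(k + 5)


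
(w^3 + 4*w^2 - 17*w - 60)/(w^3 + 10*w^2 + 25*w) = (w^2 - w - 12)/(w*(w + 5))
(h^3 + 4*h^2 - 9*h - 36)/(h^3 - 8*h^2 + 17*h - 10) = (h^3 + 4*h^2 - 9*h - 36)/(h^3 - 8*h^2 + 17*h - 10)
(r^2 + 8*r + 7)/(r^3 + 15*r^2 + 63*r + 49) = 1/(r + 7)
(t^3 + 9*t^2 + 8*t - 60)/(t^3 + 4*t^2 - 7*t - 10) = (t + 6)/(t + 1)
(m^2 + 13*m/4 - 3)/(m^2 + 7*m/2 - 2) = (4*m - 3)/(2*(2*m - 1))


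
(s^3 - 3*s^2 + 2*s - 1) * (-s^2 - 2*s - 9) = -s^5 + s^4 - 5*s^3 + 24*s^2 - 16*s + 9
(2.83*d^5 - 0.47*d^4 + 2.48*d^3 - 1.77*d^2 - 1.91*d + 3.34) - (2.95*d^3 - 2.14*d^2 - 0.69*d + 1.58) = 2.83*d^5 - 0.47*d^4 - 0.47*d^3 + 0.37*d^2 - 1.22*d + 1.76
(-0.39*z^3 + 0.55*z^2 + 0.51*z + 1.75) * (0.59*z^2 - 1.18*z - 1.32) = -0.2301*z^5 + 0.7847*z^4 + 0.1667*z^3 - 0.2953*z^2 - 2.7382*z - 2.31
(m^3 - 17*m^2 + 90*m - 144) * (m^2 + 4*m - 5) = m^5 - 13*m^4 + 17*m^3 + 301*m^2 - 1026*m + 720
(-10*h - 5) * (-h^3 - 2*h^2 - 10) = 10*h^4 + 25*h^3 + 10*h^2 + 100*h + 50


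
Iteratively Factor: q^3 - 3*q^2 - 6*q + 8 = (q - 4)*(q^2 + q - 2) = (q - 4)*(q + 2)*(q - 1)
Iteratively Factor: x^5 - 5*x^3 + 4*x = (x - 1)*(x^4 + x^3 - 4*x^2 - 4*x) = (x - 1)*(x + 2)*(x^3 - x^2 - 2*x) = (x - 2)*(x - 1)*(x + 2)*(x^2 + x) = (x - 2)*(x - 1)*(x + 1)*(x + 2)*(x)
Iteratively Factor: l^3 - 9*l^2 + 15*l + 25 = (l - 5)*(l^2 - 4*l - 5) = (l - 5)^2*(l + 1)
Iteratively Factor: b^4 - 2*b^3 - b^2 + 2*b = (b - 1)*(b^3 - b^2 - 2*b) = b*(b - 1)*(b^2 - b - 2) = b*(b - 1)*(b + 1)*(b - 2)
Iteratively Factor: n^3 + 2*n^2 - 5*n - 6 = (n + 3)*(n^2 - n - 2) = (n - 2)*(n + 3)*(n + 1)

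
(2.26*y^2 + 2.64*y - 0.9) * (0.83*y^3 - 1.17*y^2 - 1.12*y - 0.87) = 1.8758*y^5 - 0.453*y^4 - 6.367*y^3 - 3.87*y^2 - 1.2888*y + 0.783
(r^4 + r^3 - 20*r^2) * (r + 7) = r^5 + 8*r^4 - 13*r^3 - 140*r^2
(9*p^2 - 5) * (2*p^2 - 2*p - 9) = 18*p^4 - 18*p^3 - 91*p^2 + 10*p + 45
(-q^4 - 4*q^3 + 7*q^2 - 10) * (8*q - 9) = -8*q^5 - 23*q^4 + 92*q^3 - 63*q^2 - 80*q + 90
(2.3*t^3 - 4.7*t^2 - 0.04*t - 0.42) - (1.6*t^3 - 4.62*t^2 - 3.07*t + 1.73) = 0.7*t^3 - 0.0800000000000001*t^2 + 3.03*t - 2.15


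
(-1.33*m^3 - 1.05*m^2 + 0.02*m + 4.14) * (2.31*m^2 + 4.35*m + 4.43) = -3.0723*m^5 - 8.211*m^4 - 10.4132*m^3 + 4.9989*m^2 + 18.0976*m + 18.3402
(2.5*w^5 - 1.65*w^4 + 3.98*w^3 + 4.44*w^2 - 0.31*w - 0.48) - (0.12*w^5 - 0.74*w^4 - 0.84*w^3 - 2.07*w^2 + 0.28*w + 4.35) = 2.38*w^5 - 0.91*w^4 + 4.82*w^3 + 6.51*w^2 - 0.59*w - 4.83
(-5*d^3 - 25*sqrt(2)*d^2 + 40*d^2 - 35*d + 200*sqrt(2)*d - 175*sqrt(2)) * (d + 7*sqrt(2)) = -5*d^4 - 60*sqrt(2)*d^3 + 40*d^3 - 385*d^2 + 480*sqrt(2)*d^2 - 420*sqrt(2)*d + 2800*d - 2450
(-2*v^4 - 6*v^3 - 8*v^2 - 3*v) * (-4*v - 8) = 8*v^5 + 40*v^4 + 80*v^3 + 76*v^2 + 24*v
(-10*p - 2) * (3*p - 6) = -30*p^2 + 54*p + 12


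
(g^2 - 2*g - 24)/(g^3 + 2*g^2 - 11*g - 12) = (g - 6)/(g^2 - 2*g - 3)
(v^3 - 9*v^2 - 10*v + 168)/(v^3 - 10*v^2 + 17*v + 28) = (v^2 - 2*v - 24)/(v^2 - 3*v - 4)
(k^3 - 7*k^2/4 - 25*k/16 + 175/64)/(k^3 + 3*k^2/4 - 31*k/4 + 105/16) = (16*k^2 - 8*k - 35)/(4*(4*k^2 + 8*k - 21))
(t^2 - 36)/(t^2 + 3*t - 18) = (t - 6)/(t - 3)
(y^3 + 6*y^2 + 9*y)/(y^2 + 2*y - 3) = y*(y + 3)/(y - 1)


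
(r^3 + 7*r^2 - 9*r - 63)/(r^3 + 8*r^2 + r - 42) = (r - 3)/(r - 2)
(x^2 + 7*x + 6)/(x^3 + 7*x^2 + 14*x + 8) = (x + 6)/(x^2 + 6*x + 8)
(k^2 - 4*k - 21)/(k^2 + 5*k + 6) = (k - 7)/(k + 2)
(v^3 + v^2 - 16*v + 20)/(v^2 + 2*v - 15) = (v^2 - 4*v + 4)/(v - 3)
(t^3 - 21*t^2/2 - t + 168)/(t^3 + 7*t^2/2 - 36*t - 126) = (t - 8)/(t + 6)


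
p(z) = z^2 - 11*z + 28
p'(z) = 2*z - 11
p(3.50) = 1.75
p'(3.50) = -4.00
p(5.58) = -2.24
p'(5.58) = 0.16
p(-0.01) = 28.11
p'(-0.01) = -11.02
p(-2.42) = 60.48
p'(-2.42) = -15.84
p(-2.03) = 54.45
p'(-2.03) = -15.06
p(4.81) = -1.77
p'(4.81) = -1.38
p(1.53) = 13.51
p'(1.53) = -7.94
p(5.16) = -2.13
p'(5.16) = -0.68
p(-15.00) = 418.00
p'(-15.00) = -41.00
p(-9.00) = 208.00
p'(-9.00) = -29.00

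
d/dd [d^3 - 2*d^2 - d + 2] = 3*d^2 - 4*d - 1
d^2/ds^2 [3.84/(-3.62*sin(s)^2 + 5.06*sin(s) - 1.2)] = (201.283584*sin(s)^4 - 211.014144*sin(s)^3 - 270.331392*sin(s)^2 + 445.344768*sin(s) - 163.273728)/(3.62*sin(s)^2 - 5.06*sin(s) + 1.2)^3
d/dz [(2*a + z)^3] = 3*(2*a + z)^2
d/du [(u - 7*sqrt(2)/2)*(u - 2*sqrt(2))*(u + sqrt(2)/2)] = 3*u^2 - 10*sqrt(2)*u + 17/2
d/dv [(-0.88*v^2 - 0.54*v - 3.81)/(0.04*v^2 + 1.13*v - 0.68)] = (-0.9728*v^2 + 1.5016*v + 4.6725)/(0.0016*v^4 + 0.0904*v^3 + 1.2225*v^2 - 1.5368*v + 0.4624)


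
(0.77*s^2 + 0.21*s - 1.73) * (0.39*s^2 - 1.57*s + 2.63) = 0.3003*s^4 - 1.127*s^3 + 1.0207*s^2 + 3.2684*s - 4.5499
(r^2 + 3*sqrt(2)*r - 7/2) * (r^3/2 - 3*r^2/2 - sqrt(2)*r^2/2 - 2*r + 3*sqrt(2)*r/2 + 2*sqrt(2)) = r^5/2 - 3*r^4/2 + sqrt(2)*r^4 - 27*r^3/4 - 3*sqrt(2)*r^3 - 9*sqrt(2)*r^2/4 + 57*r^2/4 - 21*sqrt(2)*r/4 + 19*r - 7*sqrt(2)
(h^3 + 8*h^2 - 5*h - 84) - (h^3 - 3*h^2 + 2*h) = 11*h^2 - 7*h - 84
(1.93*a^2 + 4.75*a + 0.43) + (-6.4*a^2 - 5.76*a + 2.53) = -4.47*a^2 - 1.01*a + 2.96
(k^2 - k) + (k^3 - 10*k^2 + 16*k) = k^3 - 9*k^2 + 15*k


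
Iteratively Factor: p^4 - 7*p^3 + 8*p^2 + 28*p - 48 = (p - 4)*(p^3 - 3*p^2 - 4*p + 12) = (p - 4)*(p - 3)*(p^2 - 4) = (p - 4)*(p - 3)*(p - 2)*(p + 2)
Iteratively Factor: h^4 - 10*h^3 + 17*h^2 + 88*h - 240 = (h - 4)*(h^3 - 6*h^2 - 7*h + 60) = (h - 5)*(h - 4)*(h^2 - h - 12) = (h - 5)*(h - 4)*(h + 3)*(h - 4)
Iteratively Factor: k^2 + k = (k + 1)*(k)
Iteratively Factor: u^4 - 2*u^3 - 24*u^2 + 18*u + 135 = (u - 3)*(u^3 + u^2 - 21*u - 45) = (u - 3)*(u + 3)*(u^2 - 2*u - 15) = (u - 3)*(u + 3)^2*(u - 5)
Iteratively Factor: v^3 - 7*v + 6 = (v - 1)*(v^2 + v - 6) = (v - 1)*(v + 3)*(v - 2)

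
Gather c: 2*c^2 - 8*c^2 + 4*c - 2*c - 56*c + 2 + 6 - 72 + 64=-6*c^2 - 54*c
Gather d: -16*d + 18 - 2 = 16 - 16*d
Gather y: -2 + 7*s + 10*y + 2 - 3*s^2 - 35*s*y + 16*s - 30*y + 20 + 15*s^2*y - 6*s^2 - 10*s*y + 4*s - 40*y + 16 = -9*s^2 + 27*s + y*(15*s^2 - 45*s - 60) + 36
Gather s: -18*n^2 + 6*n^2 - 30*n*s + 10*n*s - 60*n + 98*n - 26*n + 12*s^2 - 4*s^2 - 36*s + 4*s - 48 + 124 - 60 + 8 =-12*n^2 + 12*n + 8*s^2 + s*(-20*n - 32) + 24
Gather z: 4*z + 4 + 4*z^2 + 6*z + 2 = 4*z^2 + 10*z + 6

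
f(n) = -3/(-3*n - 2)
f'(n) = -9/(-3*n - 2)^2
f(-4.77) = -0.24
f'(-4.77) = -0.06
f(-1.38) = -1.40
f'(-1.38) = -1.97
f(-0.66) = 150.00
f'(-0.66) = -22500.00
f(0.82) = 0.67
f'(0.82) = -0.45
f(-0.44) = 4.41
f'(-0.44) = -19.46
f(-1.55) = -1.13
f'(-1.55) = -1.28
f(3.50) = 0.24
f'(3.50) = -0.06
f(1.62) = 0.44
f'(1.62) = -0.19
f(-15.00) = -0.07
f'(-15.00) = 0.00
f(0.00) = 1.50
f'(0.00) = -2.25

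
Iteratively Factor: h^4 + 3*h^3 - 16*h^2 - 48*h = (h + 4)*(h^3 - h^2 - 12*h) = (h - 4)*(h + 4)*(h^2 + 3*h) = h*(h - 4)*(h + 4)*(h + 3)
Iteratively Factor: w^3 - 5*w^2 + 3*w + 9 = (w - 3)*(w^2 - 2*w - 3) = (w - 3)*(w + 1)*(w - 3)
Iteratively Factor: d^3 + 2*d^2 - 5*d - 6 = (d + 1)*(d^2 + d - 6) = (d - 2)*(d + 1)*(d + 3)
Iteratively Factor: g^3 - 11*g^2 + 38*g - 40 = (g - 5)*(g^2 - 6*g + 8) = (g - 5)*(g - 2)*(g - 4)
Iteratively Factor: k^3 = (k)*(k^2) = k^2*(k)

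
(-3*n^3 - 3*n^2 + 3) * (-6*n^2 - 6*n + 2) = 18*n^5 + 36*n^4 + 12*n^3 - 24*n^2 - 18*n + 6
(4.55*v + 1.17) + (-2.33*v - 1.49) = 2.22*v - 0.32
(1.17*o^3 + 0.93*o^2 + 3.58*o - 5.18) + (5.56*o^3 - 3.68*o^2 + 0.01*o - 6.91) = 6.73*o^3 - 2.75*o^2 + 3.59*o - 12.09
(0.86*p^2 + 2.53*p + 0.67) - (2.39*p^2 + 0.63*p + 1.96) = -1.53*p^2 + 1.9*p - 1.29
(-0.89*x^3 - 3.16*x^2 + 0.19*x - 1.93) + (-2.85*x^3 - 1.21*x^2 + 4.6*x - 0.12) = -3.74*x^3 - 4.37*x^2 + 4.79*x - 2.05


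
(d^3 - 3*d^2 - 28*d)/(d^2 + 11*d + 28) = d*(d - 7)/(d + 7)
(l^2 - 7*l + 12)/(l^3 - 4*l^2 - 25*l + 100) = (l - 3)/(l^2 - 25)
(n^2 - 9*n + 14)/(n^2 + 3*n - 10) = (n - 7)/(n + 5)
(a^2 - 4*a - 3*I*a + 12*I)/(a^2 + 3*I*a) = (a^2 - 4*a - 3*I*a + 12*I)/(a*(a + 3*I))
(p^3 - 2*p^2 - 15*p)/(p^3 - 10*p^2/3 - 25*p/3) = 3*(p + 3)/(3*p + 5)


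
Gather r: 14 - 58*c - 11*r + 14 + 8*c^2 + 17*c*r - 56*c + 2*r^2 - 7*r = 8*c^2 - 114*c + 2*r^2 + r*(17*c - 18) + 28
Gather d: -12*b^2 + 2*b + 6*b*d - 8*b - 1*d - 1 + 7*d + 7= -12*b^2 - 6*b + d*(6*b + 6) + 6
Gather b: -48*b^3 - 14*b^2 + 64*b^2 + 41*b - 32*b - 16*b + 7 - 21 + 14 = -48*b^3 + 50*b^2 - 7*b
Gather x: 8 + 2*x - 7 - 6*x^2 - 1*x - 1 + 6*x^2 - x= 0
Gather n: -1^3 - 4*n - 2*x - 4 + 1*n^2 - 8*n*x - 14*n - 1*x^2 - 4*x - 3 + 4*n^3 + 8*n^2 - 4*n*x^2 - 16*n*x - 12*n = 4*n^3 + 9*n^2 + n*(-4*x^2 - 24*x - 30) - x^2 - 6*x - 8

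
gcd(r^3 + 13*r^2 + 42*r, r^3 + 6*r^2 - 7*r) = r^2 + 7*r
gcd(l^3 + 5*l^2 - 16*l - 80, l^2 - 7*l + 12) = l - 4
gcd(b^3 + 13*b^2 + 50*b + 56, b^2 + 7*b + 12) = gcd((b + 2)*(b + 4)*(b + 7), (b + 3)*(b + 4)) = b + 4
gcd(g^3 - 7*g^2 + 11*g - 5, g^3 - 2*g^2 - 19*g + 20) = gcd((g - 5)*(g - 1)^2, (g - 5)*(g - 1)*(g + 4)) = g^2 - 6*g + 5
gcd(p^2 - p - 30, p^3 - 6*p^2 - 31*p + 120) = p + 5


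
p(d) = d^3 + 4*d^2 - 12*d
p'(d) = 3*d^2 + 8*d - 12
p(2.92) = 23.96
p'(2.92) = 36.94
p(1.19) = -6.93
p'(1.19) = 1.77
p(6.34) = 339.54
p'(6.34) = 159.31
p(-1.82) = 29.06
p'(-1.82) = -16.62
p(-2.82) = 43.22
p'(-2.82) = -10.70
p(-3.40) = 47.74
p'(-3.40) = -4.52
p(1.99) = -0.16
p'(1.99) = 15.80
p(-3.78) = 48.50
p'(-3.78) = 0.63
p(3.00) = 27.00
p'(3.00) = 39.00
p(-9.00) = -297.00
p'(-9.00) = 159.00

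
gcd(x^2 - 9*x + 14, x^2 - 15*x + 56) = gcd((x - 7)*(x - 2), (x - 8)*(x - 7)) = x - 7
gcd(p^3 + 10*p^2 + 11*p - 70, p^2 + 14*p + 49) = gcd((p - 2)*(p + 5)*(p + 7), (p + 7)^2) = p + 7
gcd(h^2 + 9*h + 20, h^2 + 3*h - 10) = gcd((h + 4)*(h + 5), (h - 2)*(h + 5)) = h + 5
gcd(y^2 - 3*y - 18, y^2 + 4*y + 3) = y + 3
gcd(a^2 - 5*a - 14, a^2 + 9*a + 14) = a + 2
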